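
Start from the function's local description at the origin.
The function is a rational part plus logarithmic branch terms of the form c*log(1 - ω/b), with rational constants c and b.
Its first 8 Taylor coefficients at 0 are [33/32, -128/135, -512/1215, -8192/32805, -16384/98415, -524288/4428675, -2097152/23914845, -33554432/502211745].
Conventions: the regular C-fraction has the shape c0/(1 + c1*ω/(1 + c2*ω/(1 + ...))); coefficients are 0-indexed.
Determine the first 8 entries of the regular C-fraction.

Taylor coefficients (read off): a_0 = 33/32, a_1 = -128/135, a_2 = -512/1215, a_3 = -8192/32805, a_4 = -16384/98415, a_5 = -524288/4428675, a_6 = -2097152/23914845, a_7 = -33554432/502211745.
c0 = a_0 = 33/32. Peel one level at a time: if S = 1 + c*ω/S' with S'(0) = 1, then c is the ω-coefficient of S and S' = c*ω/(S - 1).
S_1 = c0/f = 1 + (4096/4455)*ω + (24887296/19847025)*ω^2 + ...; c1 = 4096/4455.
S_2 = c1*ω/(S_1 - 1) = 1 + (-6076/4455)*ω + (-16/243)*ω^2 + ...; c2 = -6076/4455.
S_3 = c2*ω/(S_2 - 1) = 1 + (-220/4557)*ω + (-1191520/62298747)*ω^2 + ...; c3 = -220/4557.
S_4 = c3*ω/(S_3 - 1) = 1 + (-5416/13671)*ω + (-64/1215)*ω^2 + ...; c4 = -5416/13671.
S_5 = c4*ω/(S_4 - 1) = 1 + (-12152/91395)*ω + (-345943136/8353046025)*ω^2 + ...; c5 = -12152/91395.
S_6 = c5*ω/(S_5 - 1) = 1 + (-28468/91395)*ω + (-16/315)*ω^2 + ...; c6 = -28468/91395.
S_7 = c6*ω/(S_6 - 1) = 1 + (-8124/49819)*ω + ...; c7 = -8124/49819.

The regular C-fraction coefficients are [33/32, 4096/4455, -6076/4455, -220/4557, -5416/13671, -12152/91395, -28468/91395, -8124/49819].


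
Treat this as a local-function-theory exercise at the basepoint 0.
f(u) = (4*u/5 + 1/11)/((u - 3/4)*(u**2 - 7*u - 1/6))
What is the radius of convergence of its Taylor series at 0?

Denominator factor (u - 3/4): pole of order 1 at 3/4, modulus 3/4.
Denominator factor (u**2 - 7*u - 1/6): discriminant 149/3, real irrational roots 7/2 + (1/6)*sqrt(447) and 7/2 - (1/6)*sqrt(447); poles of order 1, moduli 7/2 + (1/6)*sqrt(447) and -7/2 + (1/6)*sqrt(447).
The radius of convergence is the smallest modulus among the singular points: -7/2 + (1/6)*sqrt(447).

The radius of convergence is -7/2 + (1/6)*sqrt(447).


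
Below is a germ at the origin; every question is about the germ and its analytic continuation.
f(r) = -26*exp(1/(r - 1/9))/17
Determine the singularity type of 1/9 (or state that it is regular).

The exponent 1/(r - (1/9)) has a pole at 1/9, so exp(1/(r - (1/9))) takes every nonzero value near it: an essential singularity (not a pole of any order).

The point is an essential singularity.


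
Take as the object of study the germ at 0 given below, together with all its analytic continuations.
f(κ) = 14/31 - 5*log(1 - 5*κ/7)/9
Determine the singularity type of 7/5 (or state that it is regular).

The term (-5/9)*log(1 - κ/(7/5)) has argument 1 - 7/5/(7/5) = 0 at 7/5: a logarithmic (infinitely-sheeted) branch point; the remaining terms are analytic or single-valued there.

The point is a logarithmic branch point.


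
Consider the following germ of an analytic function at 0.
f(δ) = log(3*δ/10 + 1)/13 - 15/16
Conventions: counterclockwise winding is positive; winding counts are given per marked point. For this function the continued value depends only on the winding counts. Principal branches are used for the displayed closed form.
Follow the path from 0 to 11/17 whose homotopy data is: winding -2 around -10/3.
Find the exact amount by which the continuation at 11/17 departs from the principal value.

The rational part is single-valued and drops out of the difference; each branch term changes only by its own monodromy.
(1/13)*log(1 - δ/(-10/3)): each positive loop around -10/3 adds 2*pi*i to the log, so winding -2 contributes (1/13)*(-2)*2*pi*i = -(4/13)*pi*i.
Summing the contributions at δ = 11/17 gives -(4/13)*pi*i.

Continued minus principal equals -(4/13)*pi*i.


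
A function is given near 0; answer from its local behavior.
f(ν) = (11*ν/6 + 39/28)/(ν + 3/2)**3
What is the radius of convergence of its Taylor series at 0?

Denominator factor (ν + 3/2)^3: pole of order 3 at -3/2, modulus 3/2.
The radius of convergence is the smallest modulus among the singular points: 3/2.

The radius of convergence is 3/2.


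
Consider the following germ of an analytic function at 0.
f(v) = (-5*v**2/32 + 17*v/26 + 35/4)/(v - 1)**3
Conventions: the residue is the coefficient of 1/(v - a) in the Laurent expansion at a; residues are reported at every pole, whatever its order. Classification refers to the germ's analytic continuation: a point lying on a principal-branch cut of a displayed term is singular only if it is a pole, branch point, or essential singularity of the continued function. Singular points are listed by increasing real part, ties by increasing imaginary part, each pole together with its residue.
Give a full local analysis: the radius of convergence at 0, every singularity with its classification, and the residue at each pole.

Radius of convergence at 0: 1.
At 1: a pole of order 3; residue -5/32.

Denominator factor (v - 1)^3: pole of order 3 at 1, modulus 1.
The radius of convergence is the smallest modulus among the singular points: 1.
At the order-3 pole 1 set g(v) = (v - (1))^3*f(v) = -5*v**2/32 + 17*v/26 + 35/4.
Order-3 pole: residue = g''(a)/2; g''(1) = -5/16, so the residue is -5/32.


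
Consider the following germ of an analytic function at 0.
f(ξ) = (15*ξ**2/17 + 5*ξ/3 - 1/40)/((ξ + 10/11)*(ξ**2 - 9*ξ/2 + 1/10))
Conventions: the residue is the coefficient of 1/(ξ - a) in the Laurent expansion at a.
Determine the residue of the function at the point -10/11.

The residue is -200171/1238484.

At the order-1 pole -10/11 set g(ξ) = (ξ - (-10/11))*f(ξ) = (15*ξ**2/17 + 5*ξ/3 - 1/40)/(ξ**2 - 9*ξ/2 + 1/10).
Simple pole: residue = g(a) at a = -10/11, which is -200171/1238484.


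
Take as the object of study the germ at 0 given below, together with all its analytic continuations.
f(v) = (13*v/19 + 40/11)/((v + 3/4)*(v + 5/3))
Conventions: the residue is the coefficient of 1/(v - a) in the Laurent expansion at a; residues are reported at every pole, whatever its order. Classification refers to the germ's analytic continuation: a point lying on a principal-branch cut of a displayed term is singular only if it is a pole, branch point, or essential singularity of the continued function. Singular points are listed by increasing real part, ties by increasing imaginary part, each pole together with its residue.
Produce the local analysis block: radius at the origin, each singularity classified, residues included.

Radius of convergence at 0: 3/4.
At -5/3: a pole of order 1; residue -6260/2299.
At -3/4: a pole of order 1; residue 7833/2299.

Denominator factor (v + 3/4): pole of order 1 at -3/4, modulus 3/4.
Denominator factor (v + 5/3): pole of order 1 at -5/3, modulus 5/3.
The radius of convergence is the smallest modulus among the singular points: 3/4.
At the order-1 pole -5/3 set g(v) = (v - (-5/3))*f(v) = (13*v/19 + 40/11)/(v + 3/4).
Simple pole: residue = g(a) at a = -5/3, which is -6260/2299.
At the order-1 pole -3/4 set g(v) = (v - (-3/4))*f(v) = (13*v/19 + 40/11)/(v + 5/3).
Simple pole: residue = g(a) at a = -3/4, which is 7833/2299.
List the singular points by increasing real part (a conjugate pair: the negative imaginary part first).


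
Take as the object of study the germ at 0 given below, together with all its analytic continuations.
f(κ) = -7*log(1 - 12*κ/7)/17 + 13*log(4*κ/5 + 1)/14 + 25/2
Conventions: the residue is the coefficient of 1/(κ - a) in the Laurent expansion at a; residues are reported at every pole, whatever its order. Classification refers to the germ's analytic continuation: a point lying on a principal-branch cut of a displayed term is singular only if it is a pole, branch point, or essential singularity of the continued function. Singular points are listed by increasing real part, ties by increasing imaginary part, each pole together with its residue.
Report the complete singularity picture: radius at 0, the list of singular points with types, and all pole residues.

Branch term (13/14)*log(1 - κ/(-5/4)): its argument vanishes at κ = -5/4, a logarithmic branch point, modulus 5/4.
Branch term (-7/17)*log(1 - κ/(7/12)): its argument vanishes at κ = 7/12, a logarithmic branch point, modulus 7/12.
The radius of convergence is the smallest modulus among the singular points: 7/12.
List the singular points by increasing real part (a conjugate pair: the negative imaginary part first).

Radius of convergence at 0: 7/12.
At -5/4: a logarithmic branch point.
At 7/12: a logarithmic branch point.


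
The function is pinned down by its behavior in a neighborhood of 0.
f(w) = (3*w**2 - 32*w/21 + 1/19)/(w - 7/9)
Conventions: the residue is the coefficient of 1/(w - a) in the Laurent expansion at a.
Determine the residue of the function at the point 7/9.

At the order-1 pole 7/9 set g(w) = (w - (7/9))*f(w) = 3*w**2 - 32*w/21 + 1/19.
Simple pole: residue = g(a) at a = 7/9, which is 350/513.

The residue is 350/513.


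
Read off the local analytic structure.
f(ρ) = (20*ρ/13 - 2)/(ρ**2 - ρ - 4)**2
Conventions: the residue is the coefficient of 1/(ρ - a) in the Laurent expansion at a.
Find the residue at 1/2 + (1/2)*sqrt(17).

The residue is (32/3757)*sqrt(17).

The factor ρ**2 - ρ - 4 splits as (ρ - a)(ρ - a') with a = 1/2 + (1/2)*sqrt(17), a' = 1/2 - (1/2)*sqrt(17). At the order-2 pole a set g(ρ) = (ρ - a)^2*f(ρ) = [20*ρ/13 - 2] / (ρ - a')^2.
Order-2 pole: residue = g'(a); g'(1/2 + (1/2)*sqrt(17)) = (32/3757)*sqrt(17), so the residue is (32/3757)*sqrt(17).


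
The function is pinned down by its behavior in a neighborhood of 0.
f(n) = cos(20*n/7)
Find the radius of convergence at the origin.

The factor cos(20*n/7) is entire and contributes no finite singular point.
The polynomial part has no poles.
No finite singular points: the Taylor series at 0 converges everywhere.

The radius of convergence is infinite.


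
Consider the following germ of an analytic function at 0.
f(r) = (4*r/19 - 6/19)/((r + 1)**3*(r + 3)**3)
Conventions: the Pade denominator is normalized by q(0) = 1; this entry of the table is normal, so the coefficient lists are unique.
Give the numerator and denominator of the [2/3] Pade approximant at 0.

Taylor coefficients needed (expand at 0): a_0 = -2/171, a_1 = 28/513, a_2 = -74/513, a_3 = 1340/4617, a_4 = -6892/13851, a_5 = 10648/13851.
Write the denominator as Q(r) = 1 + q1*r + q2*r^2 + q3*r^3. Requiring Q*f - P = O(r^6) with deg P <= 2 kills the coefficients of r^3..r^5 in Q*f:
  r^3: a_3 + q1*a_2 + q2*a_1 + q3*a_0 = 0, i.e. 1340/4617 + (-74/513)*q1 + (28/513)*q2 + (-2/171)*q3 = 0.
  r^4: a_4 + q1*a_3 + q2*a_2 + q3*a_1 = 0, i.e. -6892/13851 + (1340/4617)*q1 + (-74/513)*q2 + (28/513)*q3 = 0.
  r^5: a_5 + q1*a_4 + q2*a_3 + q3*a_2 = 0, i.e. 10648/13851 + (-6892/13851)*q1 + (1340/4617)*q2 + (-74/513)*q3 = 0.
Solving this linear system: q1 = 614/177, q2 = 38534/9027, q3 = 52868/27081.
The numerator is Q*f truncated at degree 2: P0 = a_0 = -2/171; P1 = a_1 + q1*a_0 = 424/30267; P2 = a_2 + q1*a_1 + q2*a_0 = -830/171513.

The Pade approximant has numerator coefficients [-2/171, 424/30267, -830/171513]; denominator coefficients [1, 614/177, 38534/9027, 52868/27081].


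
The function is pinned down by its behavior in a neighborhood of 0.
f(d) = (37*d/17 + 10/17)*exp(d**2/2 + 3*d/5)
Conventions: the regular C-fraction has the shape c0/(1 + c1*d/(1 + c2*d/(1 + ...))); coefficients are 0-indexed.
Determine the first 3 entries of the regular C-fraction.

The regular C-fraction coefficients are [10/17, -43/10, 1559/430].

Taylor coefficients (expand at 0): a_0 = 10/17, a_1 = 43/17, a_2 = 29/17.
c0 = a_0 = 10/17. Peel one level at a time: if S = 1 + c*d/S' with S'(0) = 1, then c is the d-coefficient of S and S' = c*d/(S - 1).
S_1 = c0/f = 1 + (-43/10)*d + (1559/100)*d^2 + ...; c1 = -43/10.
S_2 = c1*d/(S_1 - 1) = 1 + (1559/430)*d + ...; c2 = 1559/430.


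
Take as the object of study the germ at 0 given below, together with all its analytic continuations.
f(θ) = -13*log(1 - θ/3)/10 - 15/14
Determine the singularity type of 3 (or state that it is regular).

The term (-13/10)*log(1 - θ/(3)) has argument 1 - 3/(3) = 0 at 3: a logarithmic (infinitely-sheeted) branch point; the remaining terms are analytic or single-valued there.

The point is a logarithmic branch point.


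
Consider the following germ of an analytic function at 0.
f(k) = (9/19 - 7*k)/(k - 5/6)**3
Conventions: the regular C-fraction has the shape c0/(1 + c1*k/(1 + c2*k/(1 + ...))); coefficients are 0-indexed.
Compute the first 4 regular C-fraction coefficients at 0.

Taylor coefficients (expand at 0): a_0 = -1944/2375, a_1 = 108648/11875, a_2 = 2165616/59375, a_3 = 1073088/11875.
c0 = a_0 = -1944/2375. Peel one level at a time: if S = 1 + c*k/S' with S'(0) = 1, then c is the k-coefficient of S and S' = c*k/(S - 1).
S_1 = c0/f = 1 + (503/45)*k + (343243/2025)*k^2 + ...; c1 = 503/45.
S_2 = c1*k/(S_1 - 1) = 1 + (-343243/22635)*k + (38048076/6325225)*k^2 + ...; c2 = -343243/22635.
S_3 = c2*k/(S_2 - 1) = 1 + (342432684/863256145)*k + ...; c3 = 342432684/863256145.

The regular C-fraction coefficients are [-1944/2375, 503/45, -343243/22635, 342432684/863256145].


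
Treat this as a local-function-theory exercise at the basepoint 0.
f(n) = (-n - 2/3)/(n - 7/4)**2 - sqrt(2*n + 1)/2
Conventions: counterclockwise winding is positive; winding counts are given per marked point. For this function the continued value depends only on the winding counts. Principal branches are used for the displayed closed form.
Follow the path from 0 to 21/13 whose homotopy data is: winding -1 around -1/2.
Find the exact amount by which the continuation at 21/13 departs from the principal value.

The rational part is single-valued and drops out of the difference; each branch term changes only by its own monodromy.
(-1/2)*sqrt(1 - n/(-1/2)): winding -1 is odd, the square root flips sign, contributing -2*(-1/2)*sqrt(1 - (21/13)/(-1/2)) = -2*(-1/2)*sqrt(55/13) = (1/13)*sqrt(715).
Summing the contributions at n = 21/13 gives (1/13)*sqrt(715).

Continued minus principal equals (1/13)*sqrt(715).


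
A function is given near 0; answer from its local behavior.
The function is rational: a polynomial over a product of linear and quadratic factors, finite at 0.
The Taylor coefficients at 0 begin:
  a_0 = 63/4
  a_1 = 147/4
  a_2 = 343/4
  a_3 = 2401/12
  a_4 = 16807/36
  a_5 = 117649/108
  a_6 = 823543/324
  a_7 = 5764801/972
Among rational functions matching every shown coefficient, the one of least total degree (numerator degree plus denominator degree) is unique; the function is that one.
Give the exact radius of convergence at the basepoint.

No rational of total degree below 1 reproduces all 8 coefficients; solving the [0/1] Pade equations on them gives f(τ) = -27/(4*(τ - 3/7)), whose expansion matches every shown term.
Denominator factor (τ - 3/7): pole of order 1 at 3/7, modulus 3/7.
The radius of convergence is the smallest modulus among the singular points: 3/7.

The radius of convergence is 3/7.


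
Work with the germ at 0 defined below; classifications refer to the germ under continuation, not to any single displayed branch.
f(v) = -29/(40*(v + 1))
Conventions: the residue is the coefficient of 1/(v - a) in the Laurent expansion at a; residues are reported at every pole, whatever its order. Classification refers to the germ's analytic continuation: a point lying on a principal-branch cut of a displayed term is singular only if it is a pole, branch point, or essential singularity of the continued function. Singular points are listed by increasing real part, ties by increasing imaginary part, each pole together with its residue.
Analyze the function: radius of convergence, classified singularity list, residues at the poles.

Denominator factor (v + 1): pole of order 1 at -1, modulus 1.
The radius of convergence is the smallest modulus among the singular points: 1.
At the order-1 pole -1 set g(v) = (v - (-1))*f(v) = -29/40.
Simple pole: residue = g(a) at a = -1, which is -29/40.

Radius of convergence at 0: 1.
At -1: a pole of order 1; residue -29/40.


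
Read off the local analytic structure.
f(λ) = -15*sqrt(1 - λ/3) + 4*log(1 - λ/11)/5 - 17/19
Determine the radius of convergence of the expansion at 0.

Branch term (-15)*sqrt(1 - λ/(3)): its argument vanishes at λ = 3, a square-root branch point, modulus 3.
Branch term (4/5)*log(1 - λ/(11)): its argument vanishes at λ = 11, a logarithmic branch point, modulus 11.
The radius of convergence is the smallest modulus among the singular points: 3.

The radius of convergence is 3.


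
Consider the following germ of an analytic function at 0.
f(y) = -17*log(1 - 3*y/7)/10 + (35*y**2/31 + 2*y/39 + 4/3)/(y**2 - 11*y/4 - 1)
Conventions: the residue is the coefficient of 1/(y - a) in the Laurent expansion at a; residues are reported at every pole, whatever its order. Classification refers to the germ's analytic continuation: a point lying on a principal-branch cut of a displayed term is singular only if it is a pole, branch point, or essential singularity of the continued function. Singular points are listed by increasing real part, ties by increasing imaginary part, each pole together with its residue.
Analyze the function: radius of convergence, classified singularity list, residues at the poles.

Denominator factor (y**2 - 11*y/4 - 1): discriminant 185/16, real irrational roots 11/8 + (1/8)*sqrt(185) and 11/8 - (1/8)*sqrt(185); poles of order 1, moduli 11/8 + (1/8)*sqrt(185) and -11/8 + (1/8)*sqrt(185).
Branch term (-17/10)*log(1 - y/(7/3)): its argument vanishes at y = 7/3, a logarithmic branch point, modulus 7/3.
The radius of convergence is the smallest modulus among the singular points: -11/8 + (1/8)*sqrt(185).
The branch term is analytic at 11/8 - (1/8)*sqrt(185) and contributes nothing to the residue; only the rational part matters.
The factor y**2 - 11*y/4 - 1 splits as (y - a)(y - a') with a = 11/8 - (1/8)*sqrt(185), a' = 11/8 + (1/8)*sqrt(185). At the order-1 pole a set g(y) = (y - a)*(rational part) = [35*y**2/31 + 2*y/39 + 4/3] / (y - a').
Simple pole: residue = g(a) at a = 11/8 - (1/8)*sqrt(185), which is 15263/9672 - (87719/596440)*sqrt(185).
The branch term is analytic at 11/8 + (1/8)*sqrt(185) and contributes nothing to the residue; only the rational part matters.
The factor y**2 - 11*y/4 - 1 splits as (y - a)(y - a') with a = 11/8 + (1/8)*sqrt(185), a' = 11/8 - (1/8)*sqrt(185). At the order-1 pole a set g(y) = (y - a)*(rational part) = [35*y**2/31 + 2*y/39 + 4/3] / (y - a').
Simple pole: residue = g(a) at a = 11/8 + (1/8)*sqrt(185), which is 15263/9672 + (87719/596440)*sqrt(185).
List the singular points by increasing real part (a conjugate pair: the negative imaginary part first).

Radius of convergence at 0: -11/8 + (1/8)*sqrt(185).
At 11/8 - (1/8)*sqrt(185): a pole of order 1; residue 15263/9672 - (87719/596440)*sqrt(185).
At 7/3: a logarithmic branch point.
At 11/8 + (1/8)*sqrt(185): a pole of order 1; residue 15263/9672 + (87719/596440)*sqrt(185).


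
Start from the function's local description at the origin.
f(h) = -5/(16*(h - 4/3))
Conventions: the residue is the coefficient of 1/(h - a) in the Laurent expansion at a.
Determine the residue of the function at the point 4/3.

The residue is -5/16.

At the order-1 pole 4/3 set g(h) = (h - (4/3))*f(h) = -5/16.
Simple pole: residue = g(a) at a = 4/3, which is -5/16.


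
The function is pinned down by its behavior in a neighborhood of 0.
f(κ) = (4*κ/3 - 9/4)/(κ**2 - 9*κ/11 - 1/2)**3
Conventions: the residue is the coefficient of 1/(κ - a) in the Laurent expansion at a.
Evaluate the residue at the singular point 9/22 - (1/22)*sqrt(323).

The residue is (3294225/67396534)*sqrt(323).

The factor κ**2 - 9*κ/11 - 1/2 splits as (κ - a)(κ - a') with a = 9/22 - (1/22)*sqrt(323), a' = 9/22 + (1/22)*sqrt(323). At the order-3 pole a set g(κ) = (κ - a)^3*f(κ) = [4*κ/3 - 9/4] / (κ - a')^3.
Order-3 pole: residue = g''(a)/2; g''(9/22 - (1/22)*sqrt(323)) = (3294225/33698267)*sqrt(323), so the residue is (3294225/67396534)*sqrt(323).


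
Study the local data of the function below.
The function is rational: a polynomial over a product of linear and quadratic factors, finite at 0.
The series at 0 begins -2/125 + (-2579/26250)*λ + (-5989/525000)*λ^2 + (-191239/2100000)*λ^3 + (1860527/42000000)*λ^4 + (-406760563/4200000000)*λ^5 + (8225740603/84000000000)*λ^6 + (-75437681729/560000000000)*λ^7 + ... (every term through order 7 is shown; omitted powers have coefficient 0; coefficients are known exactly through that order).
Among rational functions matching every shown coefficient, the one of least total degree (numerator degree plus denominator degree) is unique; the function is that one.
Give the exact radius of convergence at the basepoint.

The radius of convergence is 4/5.

No rational of total degree below 5 reproduces all 8 coefficients; solving the [1/4] Pade equations on them gives f(λ) = (26*λ/21 + 1/5)/((λ - 5/2)**3*(λ + 4/5)), whose expansion matches every shown term.
Denominator factor (λ - 5/2)^3: pole of order 3 at 5/2, modulus 5/2.
Denominator factor (λ + 4/5): pole of order 1 at -4/5, modulus 4/5.
The radius of convergence is the smallest modulus among the singular points: 4/5.


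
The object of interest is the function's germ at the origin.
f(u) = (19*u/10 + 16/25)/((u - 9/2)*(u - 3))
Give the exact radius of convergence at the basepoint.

Denominator factor (u - 9/2): pole of order 1 at 9/2, modulus 9/2.
Denominator factor (u - 3): pole of order 1 at 3, modulus 3.
The radius of convergence is the smallest modulus among the singular points: 3.

The radius of convergence is 3.


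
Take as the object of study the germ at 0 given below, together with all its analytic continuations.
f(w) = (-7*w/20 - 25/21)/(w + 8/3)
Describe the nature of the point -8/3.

The point is a pole of order 1.

The denominator factor w + 8/3 vanishes at -8/3 and appears to the power 1; the numerator there equals -9/35, nonzero, and no other factor vanishes.
Hence a pole whose order is the multiplicity, 1.


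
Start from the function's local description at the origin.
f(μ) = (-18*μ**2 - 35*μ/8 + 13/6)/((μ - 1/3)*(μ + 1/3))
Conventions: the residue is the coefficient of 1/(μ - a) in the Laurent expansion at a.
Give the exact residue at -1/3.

The residue is -39/16.

At the order-1 pole -1/3 set g(μ) = (μ - (-1/3))*f(μ) = (-18*μ**2 - 35*μ/8 + 13/6)/(μ - 1/3).
Simple pole: residue = g(a) at a = -1/3, which is -39/16.


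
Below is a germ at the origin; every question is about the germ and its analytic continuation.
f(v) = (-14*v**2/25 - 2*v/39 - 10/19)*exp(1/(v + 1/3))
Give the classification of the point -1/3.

The exponent 1/(v - (-1/3)) has a pole at -1/3, so exp(1/(v - (-1/3))) takes every nonzero value near it: an essential singularity (not a pole of any order).

The point is an essential singularity.


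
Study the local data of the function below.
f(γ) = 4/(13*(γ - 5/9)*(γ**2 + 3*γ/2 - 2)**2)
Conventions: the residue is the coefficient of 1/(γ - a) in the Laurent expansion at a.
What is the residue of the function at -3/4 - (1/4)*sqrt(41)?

The factor γ**2 + 3*γ/2 - 2 splits as (γ - a)(γ - a') with a = -3/4 - (1/4)*sqrt(41), a' = -3/4 + (1/4)*sqrt(41). At the order-2 pole a set g(γ) = (γ - a)^2*f(γ) = [4/(13*(γ - 5/9))] / (γ - a')^2.
Order-2 pole: residue = g'(a); g'(-3/4 - (1/4)*sqrt(41)) = -52488/251173 + (13119768/422221813)*sqrt(41), so the residue is -52488/251173 + (13119768/422221813)*sqrt(41).

The residue is -52488/251173 + (13119768/422221813)*sqrt(41).


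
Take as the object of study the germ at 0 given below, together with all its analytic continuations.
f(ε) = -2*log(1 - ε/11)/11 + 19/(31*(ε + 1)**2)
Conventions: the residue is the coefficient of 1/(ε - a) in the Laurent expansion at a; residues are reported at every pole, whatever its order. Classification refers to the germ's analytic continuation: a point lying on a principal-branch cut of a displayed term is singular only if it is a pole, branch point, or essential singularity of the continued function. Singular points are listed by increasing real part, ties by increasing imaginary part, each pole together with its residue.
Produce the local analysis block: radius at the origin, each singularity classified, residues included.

Denominator factor (ε + 1)^2: pole of order 2 at -1, modulus 1.
Branch term (-2/11)*log(1 - ε/(11)): its argument vanishes at ε = 11, a logarithmic branch point, modulus 11.
The radius of convergence is the smallest modulus among the singular points: 1.
The branch term is analytic at -1 and contributes nothing to the residue; only the rational part matters.
At the order-2 pole -1 set g(ε) = (ε - (-1))^2*(rational part) = 19/31.
Order-2 pole: residue = g'(a); g'(-1) = 0, so the residue is 0.
List the singular points by increasing real part (a conjugate pair: the negative imaginary part first).

Radius of convergence at 0: 1.
At -1: a pole of order 2; residue 0.
At 11: a logarithmic branch point.


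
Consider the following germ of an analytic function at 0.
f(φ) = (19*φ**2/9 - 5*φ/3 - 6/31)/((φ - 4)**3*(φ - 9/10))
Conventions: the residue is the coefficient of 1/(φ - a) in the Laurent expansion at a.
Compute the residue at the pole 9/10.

The residue is -510/923521.

At the order-1 pole 9/10 set g(φ) = (φ - (9/10))*f(φ) = (19*φ**2/9 - 5*φ/3 - 6/31)/(φ - 4)**3.
Simple pole: residue = g(a) at a = 9/10, which is -510/923521.


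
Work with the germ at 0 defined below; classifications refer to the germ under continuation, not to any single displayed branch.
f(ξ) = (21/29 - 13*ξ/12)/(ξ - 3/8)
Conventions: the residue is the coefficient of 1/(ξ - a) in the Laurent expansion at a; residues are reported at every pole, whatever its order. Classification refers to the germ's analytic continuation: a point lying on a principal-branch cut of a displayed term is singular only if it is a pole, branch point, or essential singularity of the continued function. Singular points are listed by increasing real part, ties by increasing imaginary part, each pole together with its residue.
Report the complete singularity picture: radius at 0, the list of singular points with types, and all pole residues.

Denominator factor (ξ - 3/8): pole of order 1 at 3/8, modulus 3/8.
The radius of convergence is the smallest modulus among the singular points: 3/8.
At the order-1 pole 3/8 set g(ξ) = (ξ - (3/8))*f(ξ) = 21/29 - 13*ξ/12.
Simple pole: residue = g(a) at a = 3/8, which is 295/928.

Radius of convergence at 0: 3/8.
At 3/8: a pole of order 1; residue 295/928.


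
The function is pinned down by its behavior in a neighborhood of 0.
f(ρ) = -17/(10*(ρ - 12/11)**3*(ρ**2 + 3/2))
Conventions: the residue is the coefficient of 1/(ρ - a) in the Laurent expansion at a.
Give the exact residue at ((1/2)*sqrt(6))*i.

The factor ρ**2 + 3/2 splits as (ρ - a)(ρ - a') with a = ((1/2)*sqrt(6))*i, a' = -((1/2)*sqrt(6))*i. At the order-1 pole a set g(ρ) = (ρ - a)*f(ρ) = [-17/(10*(ρ - 12/11)**3)] / (ρ - a').
Simple pole: residue = g(a) at a = ((1/2)*sqrt(6))*i, which is (41565799/459824085) + ((8055212/153274695)*sqrt(6))*i.

The residue is (41565799/459824085) + ((8055212/153274695)*sqrt(6))*i.


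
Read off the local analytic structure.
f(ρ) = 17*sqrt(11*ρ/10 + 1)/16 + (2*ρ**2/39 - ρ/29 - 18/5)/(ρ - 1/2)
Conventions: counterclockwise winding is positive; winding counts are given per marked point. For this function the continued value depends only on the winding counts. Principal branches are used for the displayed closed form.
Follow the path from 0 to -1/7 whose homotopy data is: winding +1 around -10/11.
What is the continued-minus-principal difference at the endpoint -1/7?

The rational part is single-valued and drops out of the difference; each branch term changes only by its own monodromy.
(17/16)*sqrt(1 - ρ/(-10/11)): winding +1 is odd, the square root flips sign, contributing -2*(17/16)*sqrt(1 - (-1/7)/(-10/11)) = -2*(17/16)*sqrt(59/70) = -(17/560)*sqrt(4130).
Summing the contributions at ρ = -1/7 gives -(17/560)*sqrt(4130).

Continued minus principal equals -(17/560)*sqrt(4130).


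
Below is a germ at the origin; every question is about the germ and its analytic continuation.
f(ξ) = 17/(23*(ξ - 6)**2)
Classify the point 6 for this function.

The denominator factor ξ - 6 vanishes at 6 and appears to the power 2; the numerator there equals 17/23, nonzero, and no other factor vanishes.
Hence a pole whose order is the multiplicity, 2.

The point is a pole of order 2.


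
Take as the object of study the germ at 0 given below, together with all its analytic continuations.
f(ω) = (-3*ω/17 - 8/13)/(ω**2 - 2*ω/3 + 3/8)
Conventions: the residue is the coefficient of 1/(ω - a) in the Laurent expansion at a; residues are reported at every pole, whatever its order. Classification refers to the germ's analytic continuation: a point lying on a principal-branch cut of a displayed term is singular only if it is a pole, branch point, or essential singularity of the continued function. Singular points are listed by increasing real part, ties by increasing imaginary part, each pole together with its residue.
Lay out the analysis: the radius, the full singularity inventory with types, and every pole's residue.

Denominator factor (ω**2 - 2*ω/3 + 3/8): discriminant -19/18, complex-conjugate roots (1/3) + ((1/12)*sqrt(38))*i and (1/3) - ((1/12)*sqrt(38))*i; poles of order 1, moduli (1/4)*sqrt(6) and (1/4)*sqrt(6).
The radius of convergence is the smallest modulus among the singular points: (1/4)*sqrt(6).
The factor ω**2 - 2*ω/3 + 3/8 splits as (ω - a)(ω - a') with a = (1/3) - ((1/12)*sqrt(38))*i, a' = (1/3) + ((1/12)*sqrt(38))*i. At the order-1 pole a set g(ω) = (ω - a)*f(ω) = [-3*ω/17 - 8/13] / (ω - a').
Simple pole: residue = g(a) at a = (1/3) - ((1/12)*sqrt(38))*i, which is (-3/34) - ((447/4199)*sqrt(38))*i.
The factor ω**2 - 2*ω/3 + 3/8 splits as (ω - a)(ω - a') with a = (1/3) + ((1/12)*sqrt(38))*i, a' = (1/3) - ((1/12)*sqrt(38))*i. At the order-1 pole a set g(ω) = (ω - a)*f(ω) = [-3*ω/17 - 8/13] / (ω - a').
Simple pole: residue = g(a) at a = (1/3) + ((1/12)*sqrt(38))*i, which is (-3/34) + ((447/4199)*sqrt(38))*i.
List the singular points by increasing real part (a conjugate pair: the negative imaginary part first).

Radius of convergence at 0: (1/4)*sqrt(6).
At (1/3) - ((1/12)*sqrt(38))*i: a pole of order 1; residue (-3/34) - ((447/4199)*sqrt(38))*i.
At (1/3) + ((1/12)*sqrt(38))*i: a pole of order 1; residue (-3/34) + ((447/4199)*sqrt(38))*i.


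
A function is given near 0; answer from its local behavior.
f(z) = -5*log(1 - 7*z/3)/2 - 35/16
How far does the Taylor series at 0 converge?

Branch term (-5/2)*log(1 - z/(3/7)): its argument vanishes at z = 3/7, a logarithmic branch point, modulus 3/7.
The radius of convergence is the smallest modulus among the singular points: 3/7.

The radius of convergence is 3/7.


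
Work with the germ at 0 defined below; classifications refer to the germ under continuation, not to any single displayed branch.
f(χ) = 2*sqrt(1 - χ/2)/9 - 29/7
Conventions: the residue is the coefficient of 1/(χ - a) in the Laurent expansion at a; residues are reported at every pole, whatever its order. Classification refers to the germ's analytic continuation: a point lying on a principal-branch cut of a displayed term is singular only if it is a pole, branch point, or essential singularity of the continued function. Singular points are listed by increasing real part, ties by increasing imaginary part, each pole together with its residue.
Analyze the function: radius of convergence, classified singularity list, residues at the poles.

Branch term (2/9)*sqrt(1 - χ/(2)): its argument vanishes at χ = 2, a square-root branch point, modulus 2.
The radius of convergence is the smallest modulus among the singular points: 2.

Radius of convergence at 0: 2.
At 2: an algebraic (square-root) branch point.


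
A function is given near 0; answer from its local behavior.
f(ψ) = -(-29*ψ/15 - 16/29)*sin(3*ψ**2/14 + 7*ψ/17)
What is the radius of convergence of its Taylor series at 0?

The factor -sin(3*ψ**2/14 + 7*ψ/17) is entire and contributes no finite singular point.
The polynomial part has no poles.
No finite singular points: the Taylor series at 0 converges everywhere.

The radius of convergence is infinite.


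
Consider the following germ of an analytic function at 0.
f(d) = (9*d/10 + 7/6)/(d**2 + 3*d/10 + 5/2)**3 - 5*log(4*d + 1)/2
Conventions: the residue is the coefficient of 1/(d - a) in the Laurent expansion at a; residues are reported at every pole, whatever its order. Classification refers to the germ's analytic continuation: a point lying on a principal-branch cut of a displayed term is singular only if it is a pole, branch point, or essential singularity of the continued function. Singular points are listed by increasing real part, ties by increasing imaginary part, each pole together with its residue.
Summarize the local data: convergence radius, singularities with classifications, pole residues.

Denominator factor (d**2 + 3*d/10 + 5/2)^3: discriminant -991/100, complex-conjugate roots (-3/20) + ((1/20)*sqrt(991))*i and (-3/20) - ((1/20)*sqrt(991))*i; poles of order 3, moduli (1/2)*sqrt(10) and (1/2)*sqrt(10).
Branch term (-5/2)*log(1 - d/(-1/4)): its argument vanishes at d = -1/4, a logarithmic branch point, modulus 1/4.
The radius of convergence is the smallest modulus among the singular points: 1/4.
The branch term is analytic at (-3/20) - ((1/20)*sqrt(991))*i and contributes nothing to the residue; only the rational part matters.
The factor d**2 + 3*d/10 + 5/2 splits as (d - a)(d - a') with a = (-3/20) - ((1/20)*sqrt(991))*i, a' = (-3/20) + ((1/20)*sqrt(991))*i. At the order-3 pole a set g(d) = (d - a)^3*(rational part) = [9*d/10 + 7/6] / (d - a')^3.
Order-3 pole: residue = g''(a)/2; g''((-3/20) - ((1/20)*sqrt(991))*i) = ((1238000/973242271)*sqrt(991))*i, so the residue is ((619000/973242271)*sqrt(991))*i.
The branch term is analytic at (-3/20) + ((1/20)*sqrt(991))*i and contributes nothing to the residue; only the rational part matters.
The factor d**2 + 3*d/10 + 5/2 splits as (d - a)(d - a') with a = (-3/20) + ((1/20)*sqrt(991))*i, a' = (-3/20) - ((1/20)*sqrt(991))*i. At the order-3 pole a set g(d) = (d - a)^3*(rational part) = [9*d/10 + 7/6] / (d - a')^3.
Order-3 pole: residue = g''(a)/2; g''((-3/20) + ((1/20)*sqrt(991))*i) = -((1238000/973242271)*sqrt(991))*i, so the residue is -((619000/973242271)*sqrt(991))*i.
List the singular points by increasing real part (a conjugate pair: the negative imaginary part first).

Radius of convergence at 0: 1/4.
At -1/4: a logarithmic branch point.
At (-3/20) - ((1/20)*sqrt(991))*i: a pole of order 3; residue ((619000/973242271)*sqrt(991))*i.
At (-3/20) + ((1/20)*sqrt(991))*i: a pole of order 3; residue -((619000/973242271)*sqrt(991))*i.


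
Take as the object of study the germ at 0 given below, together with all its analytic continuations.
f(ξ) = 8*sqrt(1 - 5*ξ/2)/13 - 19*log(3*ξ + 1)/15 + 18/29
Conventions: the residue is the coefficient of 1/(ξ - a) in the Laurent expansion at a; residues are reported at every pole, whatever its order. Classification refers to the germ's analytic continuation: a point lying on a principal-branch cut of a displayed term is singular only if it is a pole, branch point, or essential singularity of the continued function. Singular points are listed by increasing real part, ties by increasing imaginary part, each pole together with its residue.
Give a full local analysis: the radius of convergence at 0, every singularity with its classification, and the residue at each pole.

Radius of convergence at 0: 1/3.
At -1/3: a logarithmic branch point.
At 2/5: an algebraic (square-root) branch point.

Branch term (8/13)*sqrt(1 - ξ/(2/5)): its argument vanishes at ξ = 2/5, a square-root branch point, modulus 2/5.
Branch term (-19/15)*log(1 - ξ/(-1/3)): its argument vanishes at ξ = -1/3, a logarithmic branch point, modulus 1/3.
The radius of convergence is the smallest modulus among the singular points: 1/3.
List the singular points by increasing real part (a conjugate pair: the negative imaginary part first).


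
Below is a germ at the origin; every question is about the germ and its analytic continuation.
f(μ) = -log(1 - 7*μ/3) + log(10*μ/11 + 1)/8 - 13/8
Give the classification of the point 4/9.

The point is a regular point.

There is no denominator, hence no pole anywhere.
Branch term log(1 - μ/(3/7)): argument at 4/9 is -1/27, nonzero, so 4/9 is not its branch point (a point on a principal cut is still regular for the continued germ).
Branch term log(1 - μ/(-11/10)): argument at 4/9 is 139/99, nonzero, so 4/9 is not its branch point (a point on a principal cut is still regular for the continued germ).
So the germ continues analytically to 4/9.


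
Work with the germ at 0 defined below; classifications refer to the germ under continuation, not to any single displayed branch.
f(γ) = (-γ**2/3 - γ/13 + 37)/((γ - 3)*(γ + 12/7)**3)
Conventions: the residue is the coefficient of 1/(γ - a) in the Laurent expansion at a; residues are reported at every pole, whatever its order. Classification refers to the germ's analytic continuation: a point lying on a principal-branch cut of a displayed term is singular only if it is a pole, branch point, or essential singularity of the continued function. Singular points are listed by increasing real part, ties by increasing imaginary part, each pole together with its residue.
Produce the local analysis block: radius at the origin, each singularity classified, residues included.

Denominator factor (γ + 12/7)^3: pole of order 3 at -12/7, modulus 12/7.
Denominator factor (γ - 3): pole of order 1 at 3, modulus 3.
The radius of convergence is the smallest modulus among the singular points: 12/7.
At the order-3 pole -12/7 set g(γ) = (γ - (-12/7))^3*f(γ) = (-γ**2/3 - γ/13 + 37)/(γ - 3).
Order-3 pole: residue = g''(a)/2; g''(-12/7) = -301154/467181, so the residue is -150577/467181.
At the order-1 pole 3 set g(γ) = (γ - (3))*f(γ) = (-γ**2/3 - γ/13 + 37)/(γ + 12/7)**3.
Simple pole: residue = g(a) at a = 3, which is 150577/467181.
List the singular points by increasing real part (a conjugate pair: the negative imaginary part first).

Radius of convergence at 0: 12/7.
At -12/7: a pole of order 3; residue -150577/467181.
At 3: a pole of order 1; residue 150577/467181.


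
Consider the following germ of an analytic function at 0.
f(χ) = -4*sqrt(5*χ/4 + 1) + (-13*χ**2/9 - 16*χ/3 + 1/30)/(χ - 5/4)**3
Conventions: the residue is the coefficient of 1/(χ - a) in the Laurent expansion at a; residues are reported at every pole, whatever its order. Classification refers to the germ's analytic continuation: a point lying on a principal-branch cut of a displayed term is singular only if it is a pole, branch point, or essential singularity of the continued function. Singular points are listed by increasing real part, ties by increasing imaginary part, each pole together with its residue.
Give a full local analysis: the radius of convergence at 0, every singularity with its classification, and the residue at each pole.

Denominator factor (χ - 5/4)^3: pole of order 3 at 5/4, modulus 5/4.
Branch term (-4)*sqrt(1 - χ/(-4/5)): its argument vanishes at χ = -4/5, a square-root branch point, modulus 4/5.
The radius of convergence is the smallest modulus among the singular points: 4/5.
The branch term is analytic at 5/4 and contributes nothing to the residue; only the rational part matters.
At the order-3 pole 5/4 set g(χ) = (χ - (5/4))^3*(rational part) = -13*χ**2/9 - 16*χ/3 + 1/30.
Order-3 pole: residue = g''(a)/2; g''(5/4) = -26/9, so the residue is -13/9.
List the singular points by increasing real part (a conjugate pair: the negative imaginary part first).

Radius of convergence at 0: 4/5.
At -4/5: an algebraic (square-root) branch point.
At 5/4: a pole of order 3; residue -13/9.


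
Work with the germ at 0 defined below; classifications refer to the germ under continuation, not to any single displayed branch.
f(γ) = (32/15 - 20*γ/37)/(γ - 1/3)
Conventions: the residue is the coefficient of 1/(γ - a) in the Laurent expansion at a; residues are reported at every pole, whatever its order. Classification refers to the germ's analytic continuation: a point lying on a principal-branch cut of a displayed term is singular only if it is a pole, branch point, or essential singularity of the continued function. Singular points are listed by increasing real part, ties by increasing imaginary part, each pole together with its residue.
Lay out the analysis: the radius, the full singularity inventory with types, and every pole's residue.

Radius of convergence at 0: 1/3.
At 1/3: a pole of order 1; residue 1084/555.

Denominator factor (γ - 1/3): pole of order 1 at 1/3, modulus 1/3.
The radius of convergence is the smallest modulus among the singular points: 1/3.
At the order-1 pole 1/3 set g(γ) = (γ - (1/3))*f(γ) = 32/15 - 20*γ/37.
Simple pole: residue = g(a) at a = 1/3, which is 1084/555.
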